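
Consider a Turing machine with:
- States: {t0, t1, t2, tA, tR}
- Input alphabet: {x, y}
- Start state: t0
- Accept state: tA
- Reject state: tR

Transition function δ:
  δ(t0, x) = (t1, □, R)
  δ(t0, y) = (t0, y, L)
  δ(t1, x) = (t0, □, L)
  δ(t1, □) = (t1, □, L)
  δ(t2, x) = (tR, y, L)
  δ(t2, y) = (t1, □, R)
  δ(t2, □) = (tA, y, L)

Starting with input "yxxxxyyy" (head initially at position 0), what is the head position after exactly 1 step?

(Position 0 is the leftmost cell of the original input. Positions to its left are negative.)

Execution trace (head position shown):
Step 0: [t0]yxxxxyyy  (head at position 0)
Step 1: move left → [t0]□yxxxxyyy  (head at position -1)

After 1 step, the head is at position -1.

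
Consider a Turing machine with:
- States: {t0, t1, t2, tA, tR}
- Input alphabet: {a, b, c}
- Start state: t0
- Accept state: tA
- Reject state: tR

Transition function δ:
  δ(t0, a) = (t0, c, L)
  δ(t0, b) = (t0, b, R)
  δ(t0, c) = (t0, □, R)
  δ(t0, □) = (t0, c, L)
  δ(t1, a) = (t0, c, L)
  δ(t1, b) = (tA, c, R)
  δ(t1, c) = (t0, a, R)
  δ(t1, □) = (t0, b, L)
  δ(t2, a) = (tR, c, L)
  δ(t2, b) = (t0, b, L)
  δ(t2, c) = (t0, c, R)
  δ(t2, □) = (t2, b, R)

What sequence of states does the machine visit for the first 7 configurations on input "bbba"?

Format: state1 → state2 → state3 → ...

Execution trace:
Initial: [t0]bbba
Step 1: δ(t0, b) = (t0, b, R) → b[t0]bba
Step 2: δ(t0, b) = (t0, b, R) → bb[t0]ba
Step 3: δ(t0, b) = (t0, b, R) → bbb[t0]a
Step 4: δ(t0, a) = (t0, c, L) → bb[t0]bc
Step 5: δ(t0, b) = (t0, b, R) → bbb[t0]c
Step 6: δ(t0, c) = (t0, □, R) → bbb□[t0]□

State sequence: t0 → t0 → t0 → t0 → t0 → t0 → t0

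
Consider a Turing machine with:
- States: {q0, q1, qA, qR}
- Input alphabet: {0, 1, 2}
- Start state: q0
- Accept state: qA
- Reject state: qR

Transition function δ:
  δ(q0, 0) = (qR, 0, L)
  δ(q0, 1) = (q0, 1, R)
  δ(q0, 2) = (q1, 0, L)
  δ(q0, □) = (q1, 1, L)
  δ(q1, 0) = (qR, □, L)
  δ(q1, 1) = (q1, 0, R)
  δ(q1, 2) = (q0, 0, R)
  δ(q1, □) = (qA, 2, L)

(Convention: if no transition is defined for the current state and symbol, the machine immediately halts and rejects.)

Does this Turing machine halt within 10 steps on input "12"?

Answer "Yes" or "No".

Execution trace:
Initial: [q0]12
Step 1: δ(q0, 1) = (q0, 1, R) → 1[q0]2
Step 2: δ(q0, 2) = (q1, 0, L) → [q1]10
Step 3: δ(q1, 1) = (q1, 0, R) → 0[q1]0
Step 4: δ(q1, 0) = (qR, □, L) → [qR]0□

The machine reaches the reject state qR and halts.
The machine halted after 4 steps (within the 10-step bound).

Answer: Yes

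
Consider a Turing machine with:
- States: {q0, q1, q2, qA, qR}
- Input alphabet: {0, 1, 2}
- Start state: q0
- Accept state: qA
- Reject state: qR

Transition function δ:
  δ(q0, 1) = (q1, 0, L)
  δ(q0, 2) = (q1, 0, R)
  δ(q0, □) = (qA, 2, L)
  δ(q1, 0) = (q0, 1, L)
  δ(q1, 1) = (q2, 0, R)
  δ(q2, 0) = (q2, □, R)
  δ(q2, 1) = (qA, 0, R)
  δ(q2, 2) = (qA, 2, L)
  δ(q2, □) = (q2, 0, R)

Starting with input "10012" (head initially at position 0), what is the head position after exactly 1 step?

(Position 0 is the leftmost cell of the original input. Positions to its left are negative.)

Execution trace (head position shown):
Step 0: [q0]10012  (head at position 0)
Step 1: move left → [q1]□00012  (head at position -1)

After 1 step, the head is at position -1.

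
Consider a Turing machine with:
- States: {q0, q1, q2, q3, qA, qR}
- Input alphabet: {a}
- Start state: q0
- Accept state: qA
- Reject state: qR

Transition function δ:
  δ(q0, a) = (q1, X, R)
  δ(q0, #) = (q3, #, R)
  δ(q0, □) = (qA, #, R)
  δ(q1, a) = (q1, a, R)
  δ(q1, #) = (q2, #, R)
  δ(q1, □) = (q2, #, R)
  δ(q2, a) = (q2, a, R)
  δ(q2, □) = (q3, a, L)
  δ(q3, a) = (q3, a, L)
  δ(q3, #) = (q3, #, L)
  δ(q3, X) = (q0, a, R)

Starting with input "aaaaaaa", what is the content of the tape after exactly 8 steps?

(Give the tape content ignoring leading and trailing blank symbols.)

Execution trace:
Initial: [q0]aaaaaaa
Step 1: δ(q0, a) = (q1, X, R) → X[q1]aaaaaa
Step 2: δ(q1, a) = (q1, a, R) → Xa[q1]aaaaa
Step 3: δ(q1, a) = (q1, a, R) → Xaa[q1]aaaa
Step 4: δ(q1, a) = (q1, a, R) → Xaaa[q1]aaa
Step 5: δ(q1, a) = (q1, a, R) → Xaaaa[q1]aa
Step 6: δ(q1, a) = (q1, a, R) → Xaaaaa[q1]a
Step 7: δ(q1, a) = (q1, a, R) → Xaaaaaa[q1]□
Step 8: δ(q1, □) = (q2, #, R) → Xaaaaaa#[q2]□

After 8 steps, the tape (ignoring leading/trailing blanks) is: Xaaaaaa#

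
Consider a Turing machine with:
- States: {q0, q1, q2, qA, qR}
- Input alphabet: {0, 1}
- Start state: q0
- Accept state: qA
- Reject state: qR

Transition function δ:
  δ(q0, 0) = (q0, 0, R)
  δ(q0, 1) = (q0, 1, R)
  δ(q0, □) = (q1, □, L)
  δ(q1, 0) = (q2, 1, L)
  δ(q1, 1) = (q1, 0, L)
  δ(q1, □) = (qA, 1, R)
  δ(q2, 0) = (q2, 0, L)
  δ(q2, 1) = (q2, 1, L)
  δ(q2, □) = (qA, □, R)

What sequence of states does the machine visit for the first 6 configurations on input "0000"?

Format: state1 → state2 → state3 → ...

Execution trace:
Initial: [q0]0000
Step 1: δ(q0, 0) = (q0, 0, R) → 0[q0]000
Step 2: δ(q0, 0) = (q0, 0, R) → 00[q0]00
Step 3: δ(q0, 0) = (q0, 0, R) → 000[q0]0
Step 4: δ(q0, 0) = (q0, 0, R) → 0000[q0]□
Step 5: δ(q0, □) = (q1, □, L) → 000[q1]0□

State sequence: q0 → q0 → q0 → q0 → q0 → q1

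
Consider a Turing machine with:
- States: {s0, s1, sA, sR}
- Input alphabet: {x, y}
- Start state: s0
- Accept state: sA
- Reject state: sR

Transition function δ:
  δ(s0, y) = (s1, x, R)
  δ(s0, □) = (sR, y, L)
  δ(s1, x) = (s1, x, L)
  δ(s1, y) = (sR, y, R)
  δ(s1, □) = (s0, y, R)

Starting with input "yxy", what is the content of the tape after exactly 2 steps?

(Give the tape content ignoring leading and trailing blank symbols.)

Execution trace:
Initial: [s0]yxy
Step 1: δ(s0, y) = (s1, x, R) → x[s1]xy
Step 2: δ(s1, x) = (s1, x, L) → [s1]xxy

After 2 steps, the tape (ignoring leading/trailing blanks) is: xxy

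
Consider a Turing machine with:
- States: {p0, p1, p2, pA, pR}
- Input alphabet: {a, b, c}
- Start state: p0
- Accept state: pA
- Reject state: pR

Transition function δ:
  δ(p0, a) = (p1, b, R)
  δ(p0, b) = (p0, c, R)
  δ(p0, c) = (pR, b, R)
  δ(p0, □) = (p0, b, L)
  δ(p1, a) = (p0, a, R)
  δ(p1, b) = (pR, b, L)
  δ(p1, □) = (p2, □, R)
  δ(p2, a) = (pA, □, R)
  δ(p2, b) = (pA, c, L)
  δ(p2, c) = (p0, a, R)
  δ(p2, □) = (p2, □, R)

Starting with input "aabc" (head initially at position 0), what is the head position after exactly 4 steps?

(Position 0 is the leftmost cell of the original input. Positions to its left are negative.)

Execution trace (head position shown):
Step 0: [p0]aabc  (head at position 0)
Step 1: move right → b[p1]abc  (head at position 1)
Step 2: move right → ba[p0]bc  (head at position 2)
Step 3: move right → bac[p0]c  (head at position 3)
Step 4: move right → bacb[pR]□  (head at position 4)

After 4 steps, the head is at position 4.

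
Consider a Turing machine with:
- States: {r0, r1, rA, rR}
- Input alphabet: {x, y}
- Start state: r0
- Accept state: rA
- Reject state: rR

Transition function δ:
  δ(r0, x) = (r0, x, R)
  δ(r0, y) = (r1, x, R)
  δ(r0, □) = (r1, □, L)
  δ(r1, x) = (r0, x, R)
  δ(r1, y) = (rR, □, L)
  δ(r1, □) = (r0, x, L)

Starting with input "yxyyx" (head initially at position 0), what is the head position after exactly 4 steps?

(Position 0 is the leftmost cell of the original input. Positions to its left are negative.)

Execution trace (head position shown):
Step 0: [r0]yxyyx  (head at position 0)
Step 1: move right → x[r1]xyyx  (head at position 1)
Step 2: move right → xx[r0]yyx  (head at position 2)
Step 3: move right → xxx[r1]yx  (head at position 3)
Step 4: move left → xx[rR]x□x  (head at position 2)

After 4 steps, the head is at position 2.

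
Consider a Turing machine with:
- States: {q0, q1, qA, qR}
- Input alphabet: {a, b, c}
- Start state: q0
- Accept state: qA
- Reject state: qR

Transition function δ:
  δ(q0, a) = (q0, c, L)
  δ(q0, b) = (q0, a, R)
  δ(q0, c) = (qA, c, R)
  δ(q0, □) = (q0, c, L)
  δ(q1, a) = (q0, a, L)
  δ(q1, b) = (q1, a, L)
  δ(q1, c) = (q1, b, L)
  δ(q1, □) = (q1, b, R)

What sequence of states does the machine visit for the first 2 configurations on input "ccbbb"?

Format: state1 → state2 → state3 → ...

Execution trace:
Initial: [q0]ccbbb
Step 1: δ(q0, c) = (qA, c, R) → c[qA]cbbb

The machine reaches the accept state qA and halts.

State sequence: q0 → qA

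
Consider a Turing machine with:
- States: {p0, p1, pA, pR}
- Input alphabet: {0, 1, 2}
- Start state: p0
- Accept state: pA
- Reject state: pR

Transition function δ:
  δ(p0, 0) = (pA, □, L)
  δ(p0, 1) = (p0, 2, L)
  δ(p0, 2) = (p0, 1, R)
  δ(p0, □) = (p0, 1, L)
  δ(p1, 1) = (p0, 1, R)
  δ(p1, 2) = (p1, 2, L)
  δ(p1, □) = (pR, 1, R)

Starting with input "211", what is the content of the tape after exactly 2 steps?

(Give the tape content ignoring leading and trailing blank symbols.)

Execution trace:
Initial: [p0]211
Step 1: δ(p0, 2) = (p0, 1, R) → 1[p0]11
Step 2: δ(p0, 1) = (p0, 2, L) → [p0]121

After 2 steps, the tape (ignoring leading/trailing blanks) is: 121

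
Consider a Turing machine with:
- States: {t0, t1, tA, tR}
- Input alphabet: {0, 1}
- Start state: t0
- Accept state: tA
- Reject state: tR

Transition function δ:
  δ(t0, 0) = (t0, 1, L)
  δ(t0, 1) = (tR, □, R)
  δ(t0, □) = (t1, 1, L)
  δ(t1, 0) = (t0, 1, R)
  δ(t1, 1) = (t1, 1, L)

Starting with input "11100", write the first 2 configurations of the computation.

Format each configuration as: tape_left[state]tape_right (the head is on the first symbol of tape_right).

Transitions applied:
Step 1: δ(t0, 1) = (tR, □, R)

The first 2 configurations are:
[t0]11100 ⊢ □[tR]1100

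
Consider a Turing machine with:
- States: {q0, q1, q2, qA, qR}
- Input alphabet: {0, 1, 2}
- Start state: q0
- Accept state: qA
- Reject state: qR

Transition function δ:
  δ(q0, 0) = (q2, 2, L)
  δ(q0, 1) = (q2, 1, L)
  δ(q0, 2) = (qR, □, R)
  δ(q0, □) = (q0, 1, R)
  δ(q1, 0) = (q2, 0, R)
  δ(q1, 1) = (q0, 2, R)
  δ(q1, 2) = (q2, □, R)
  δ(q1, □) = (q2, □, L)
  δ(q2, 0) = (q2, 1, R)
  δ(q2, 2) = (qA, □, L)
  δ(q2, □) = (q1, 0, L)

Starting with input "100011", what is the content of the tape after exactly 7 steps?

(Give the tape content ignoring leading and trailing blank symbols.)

Execution trace:
Initial: [q0]100011
Step 1: δ(q0, 1) = (q2, 1, L) → [q2]□100011
Step 2: δ(q2, □) = (q1, 0, L) → [q1]□0100011
Step 3: δ(q1, □) = (q2, □, L) → [q2]□□0100011
Step 4: δ(q2, □) = (q1, 0, L) → [q1]□0□0100011
Step 5: δ(q1, □) = (q2, □, L) → [q2]□□0□0100011
Step 6: δ(q2, □) = (q1, 0, L) → [q1]□0□0□0100011
Step 7: δ(q1, □) = (q2, □, L) → [q2]□□0□0□0100011

After 7 steps, the tape (ignoring leading/trailing blanks) is: 0□0□0100011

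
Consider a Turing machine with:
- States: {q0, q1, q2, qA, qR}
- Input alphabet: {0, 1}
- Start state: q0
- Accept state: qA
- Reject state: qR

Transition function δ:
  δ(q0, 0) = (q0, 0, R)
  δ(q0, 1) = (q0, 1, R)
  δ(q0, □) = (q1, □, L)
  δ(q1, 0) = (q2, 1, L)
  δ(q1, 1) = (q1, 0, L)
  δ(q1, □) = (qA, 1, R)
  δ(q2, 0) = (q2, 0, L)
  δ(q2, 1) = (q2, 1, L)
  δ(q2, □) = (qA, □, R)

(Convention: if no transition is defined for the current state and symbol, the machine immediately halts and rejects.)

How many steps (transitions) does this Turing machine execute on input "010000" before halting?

Execution trace:
Initial: [q0]010000
Step 1: δ(q0, 0) = (q0, 0, R) → 0[q0]10000
Step 2: δ(q0, 1) = (q0, 1, R) → 01[q0]0000
Step 3: δ(q0, 0) = (q0, 0, R) → 010[q0]000
Step 4: δ(q0, 0) = (q0, 0, R) → 0100[q0]00
Step 5: δ(q0, 0) = (q0, 0, R) → 01000[q0]0
Step 6: δ(q0, 0) = (q0, 0, R) → 010000[q0]□
Step 7: δ(q0, □) = (q1, □, L) → 01000[q1]0□
Step 8: δ(q1, 0) = (q2, 1, L) → 0100[q2]01□
Step 9: δ(q2, 0) = (q2, 0, L) → 010[q2]001□
Step 10: δ(q2, 0) = (q2, 0, L) → 01[q2]0001□
Step 11: δ(q2, 0) = (q2, 0, L) → 0[q2]10001□
Step 12: δ(q2, 1) = (q2, 1, L) → [q2]010001□
Step 13: δ(q2, 0) = (q2, 0, L) → [q2]□010001□
Step 14: δ(q2, □) = (qA, □, R) → □[qA]010001□

The machine reaches the accept state qA and halts.

The machine executed 14 steps before halting.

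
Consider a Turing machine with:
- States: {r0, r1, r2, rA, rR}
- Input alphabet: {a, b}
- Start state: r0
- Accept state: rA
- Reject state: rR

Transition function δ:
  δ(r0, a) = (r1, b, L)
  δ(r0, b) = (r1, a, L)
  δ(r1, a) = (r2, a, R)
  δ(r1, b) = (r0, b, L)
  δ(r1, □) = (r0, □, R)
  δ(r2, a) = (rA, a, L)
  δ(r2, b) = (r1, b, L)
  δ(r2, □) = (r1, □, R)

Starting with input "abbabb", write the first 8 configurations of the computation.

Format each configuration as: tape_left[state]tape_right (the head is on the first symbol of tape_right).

Transitions applied:
Step 1: δ(r0, a) = (r1, b, L)
Step 2: δ(r1, □) = (r0, □, R)
Step 3: δ(r0, b) = (r1, a, L)
Step 4: δ(r1, □) = (r0, □, R)
Step 5: δ(r0, a) = (r1, b, L)
Step 6: δ(r1, □) = (r0, □, R)
Step 7: δ(r0, b) = (r1, a, L)

The first 8 configurations are:
[r0]abbabb ⊢ [r1]□bbbabb ⊢ □[r0]bbbabb ⊢ [r1]□abbabb ⊢ □[r0]abbabb ⊢ [r1]□bbbabb ⊢ □[r0]bbbabb ⊢ [r1]□abbabb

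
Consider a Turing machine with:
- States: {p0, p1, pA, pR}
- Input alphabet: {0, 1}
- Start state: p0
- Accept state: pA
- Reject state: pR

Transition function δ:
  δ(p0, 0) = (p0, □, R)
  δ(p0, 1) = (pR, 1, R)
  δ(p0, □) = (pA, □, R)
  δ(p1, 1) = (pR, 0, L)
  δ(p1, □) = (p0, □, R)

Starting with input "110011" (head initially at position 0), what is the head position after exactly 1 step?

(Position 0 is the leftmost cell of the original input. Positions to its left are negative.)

Execution trace (head position shown):
Step 0: [p0]110011  (head at position 0)
Step 1: move right → 1[pR]10011  (head at position 1)

After 1 step, the head is at position 1.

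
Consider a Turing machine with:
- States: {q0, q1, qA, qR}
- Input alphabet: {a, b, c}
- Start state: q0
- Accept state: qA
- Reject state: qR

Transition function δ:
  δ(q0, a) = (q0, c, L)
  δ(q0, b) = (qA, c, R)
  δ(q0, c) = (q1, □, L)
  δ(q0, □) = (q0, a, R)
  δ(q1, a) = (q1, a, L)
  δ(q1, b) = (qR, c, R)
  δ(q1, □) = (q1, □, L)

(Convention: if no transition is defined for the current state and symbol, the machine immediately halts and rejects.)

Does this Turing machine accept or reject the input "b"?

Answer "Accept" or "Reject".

Execution trace:
Initial: [q0]b
Step 1: δ(q0, b) = (qA, c, R) → c[qA]□

The machine reaches the accept state qA and halts.

Answer: Accept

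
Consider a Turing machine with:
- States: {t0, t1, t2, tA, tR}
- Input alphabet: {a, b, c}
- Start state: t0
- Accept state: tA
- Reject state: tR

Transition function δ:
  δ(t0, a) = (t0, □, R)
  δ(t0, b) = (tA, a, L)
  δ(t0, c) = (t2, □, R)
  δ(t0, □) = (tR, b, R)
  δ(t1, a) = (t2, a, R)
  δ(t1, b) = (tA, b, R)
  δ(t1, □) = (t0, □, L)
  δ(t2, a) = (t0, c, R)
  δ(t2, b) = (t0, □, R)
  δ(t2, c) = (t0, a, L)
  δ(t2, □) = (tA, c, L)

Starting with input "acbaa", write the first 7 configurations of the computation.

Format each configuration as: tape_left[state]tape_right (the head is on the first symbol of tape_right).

Transitions applied:
Step 1: δ(t0, a) = (t0, □, R)
Step 2: δ(t0, c) = (t2, □, R)
Step 3: δ(t2, b) = (t0, □, R)
Step 4: δ(t0, a) = (t0, □, R)
Step 5: δ(t0, a) = (t0, □, R)
Step 6: δ(t0, □) = (tR, b, R)

The first 7 configurations are:
[t0]acbaa ⊢ □[t0]cbaa ⊢ □□[t2]baa ⊢ □□□[t0]aa ⊢ □□□□[t0]a ⊢ □□□□□[t0]□ ⊢ □□□□□b[tR]□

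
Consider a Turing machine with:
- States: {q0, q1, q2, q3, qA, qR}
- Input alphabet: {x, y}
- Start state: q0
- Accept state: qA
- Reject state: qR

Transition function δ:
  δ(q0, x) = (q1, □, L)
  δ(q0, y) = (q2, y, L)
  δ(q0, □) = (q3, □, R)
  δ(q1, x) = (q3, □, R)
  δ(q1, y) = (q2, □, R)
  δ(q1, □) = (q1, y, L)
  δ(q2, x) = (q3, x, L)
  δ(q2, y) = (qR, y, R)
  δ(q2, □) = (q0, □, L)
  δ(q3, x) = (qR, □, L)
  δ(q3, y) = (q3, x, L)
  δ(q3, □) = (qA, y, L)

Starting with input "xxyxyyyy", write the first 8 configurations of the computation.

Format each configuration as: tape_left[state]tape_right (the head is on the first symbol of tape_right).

Transitions applied:
Step 1: δ(q0, x) = (q1, □, L)
Step 2: δ(q1, □) = (q1, y, L)
Step 3: δ(q1, □) = (q1, y, L)
Step 4: δ(q1, □) = (q1, y, L)
Step 5: δ(q1, □) = (q1, y, L)
Step 6: δ(q1, □) = (q1, y, L)
Step 7: δ(q1, □) = (q1, y, L)

The first 8 configurations are:
[q0]xxyxyyyy ⊢ [q1]□□xyxyyyy ⊢ [q1]□y□xyxyyyy ⊢ [q1]□yy□xyxyyyy ⊢ [q1]□yyy□xyxyyyy ⊢ [q1]□yyyy□xyxyyyy ⊢ [q1]□yyyyy□xyxyyyy ⊢ [q1]□yyyyyy□xyxyyyy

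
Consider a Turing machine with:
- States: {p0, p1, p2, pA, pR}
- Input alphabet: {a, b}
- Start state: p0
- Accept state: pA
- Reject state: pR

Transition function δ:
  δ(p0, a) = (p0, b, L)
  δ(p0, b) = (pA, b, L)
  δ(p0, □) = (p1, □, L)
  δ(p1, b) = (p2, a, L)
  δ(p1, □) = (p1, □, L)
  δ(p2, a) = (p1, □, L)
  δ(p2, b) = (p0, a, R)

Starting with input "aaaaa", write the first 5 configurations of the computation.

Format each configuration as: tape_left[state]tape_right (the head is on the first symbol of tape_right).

Transitions applied:
Step 1: δ(p0, a) = (p0, b, L)
Step 2: δ(p0, □) = (p1, □, L)
Step 3: δ(p1, □) = (p1, □, L)
Step 4: δ(p1, □) = (p1, □, L)

The first 5 configurations are:
[p0]aaaaa ⊢ [p0]□baaaa ⊢ [p1]□□baaaa ⊢ [p1]□□□baaaa ⊢ [p1]□□□□baaaa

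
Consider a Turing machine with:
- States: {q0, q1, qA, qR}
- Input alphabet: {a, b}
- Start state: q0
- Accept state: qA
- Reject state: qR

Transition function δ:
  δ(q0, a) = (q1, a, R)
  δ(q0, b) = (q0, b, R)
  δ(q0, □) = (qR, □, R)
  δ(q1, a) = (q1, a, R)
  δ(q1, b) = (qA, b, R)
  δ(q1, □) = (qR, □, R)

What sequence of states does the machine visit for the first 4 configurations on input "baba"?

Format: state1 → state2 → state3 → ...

Execution trace:
Initial: [q0]baba
Step 1: δ(q0, b) = (q0, b, R) → b[q0]aba
Step 2: δ(q0, a) = (q1, a, R) → ba[q1]ba
Step 3: δ(q1, b) = (qA, b, R) → bab[qA]a

The machine reaches the accept state qA and halts.

State sequence: q0 → q0 → q1 → qA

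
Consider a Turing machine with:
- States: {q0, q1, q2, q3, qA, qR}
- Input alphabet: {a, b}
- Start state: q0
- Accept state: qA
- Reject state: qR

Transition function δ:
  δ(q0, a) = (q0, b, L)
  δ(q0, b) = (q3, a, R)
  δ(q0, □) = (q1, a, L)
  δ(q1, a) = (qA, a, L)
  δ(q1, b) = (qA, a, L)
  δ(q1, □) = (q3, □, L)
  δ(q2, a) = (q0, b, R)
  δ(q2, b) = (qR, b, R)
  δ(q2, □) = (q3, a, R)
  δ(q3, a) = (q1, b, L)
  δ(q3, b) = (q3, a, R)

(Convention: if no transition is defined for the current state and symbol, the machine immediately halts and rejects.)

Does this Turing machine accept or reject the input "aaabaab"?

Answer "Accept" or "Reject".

Execution trace:
Initial: [q0]aaabaab
Step 1: δ(q0, a) = (q0, b, L) → [q0]□baabaab
Step 2: δ(q0, □) = (q1, a, L) → [q1]□abaabaab
Step 3: δ(q1, □) = (q3, □, L) → [q3]□□abaabaab

No transition is defined for δ(q3, □). By convention the machine halts and rejects.

Answer: Reject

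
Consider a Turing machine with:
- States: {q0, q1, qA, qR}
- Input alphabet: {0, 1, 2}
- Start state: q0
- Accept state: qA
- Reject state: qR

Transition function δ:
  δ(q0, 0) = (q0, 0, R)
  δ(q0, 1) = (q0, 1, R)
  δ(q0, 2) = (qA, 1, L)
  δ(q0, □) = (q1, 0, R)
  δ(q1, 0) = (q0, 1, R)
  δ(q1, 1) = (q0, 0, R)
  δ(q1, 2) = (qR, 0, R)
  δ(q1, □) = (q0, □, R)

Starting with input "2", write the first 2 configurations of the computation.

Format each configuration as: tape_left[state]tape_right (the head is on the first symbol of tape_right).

Transitions applied:
Step 1: δ(q0, 2) = (qA, 1, L)

The first 2 configurations are:
[q0]2 ⊢ [qA]□1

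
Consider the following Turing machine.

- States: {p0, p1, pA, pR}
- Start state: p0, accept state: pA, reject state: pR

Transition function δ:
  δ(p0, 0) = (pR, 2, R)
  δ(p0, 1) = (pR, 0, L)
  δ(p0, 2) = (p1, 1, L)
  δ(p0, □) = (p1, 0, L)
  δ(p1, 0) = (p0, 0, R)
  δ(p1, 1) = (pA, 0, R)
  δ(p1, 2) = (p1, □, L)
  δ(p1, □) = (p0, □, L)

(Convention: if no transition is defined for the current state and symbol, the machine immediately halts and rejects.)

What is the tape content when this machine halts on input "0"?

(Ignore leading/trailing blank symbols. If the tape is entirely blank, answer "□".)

Execution trace:
Initial: [p0]0
Step 1: δ(p0, 0) = (pR, 2, R) → 2[pR]□

The machine reaches the reject state pR and halts.

Final tape (ignoring leading/trailing blanks): 2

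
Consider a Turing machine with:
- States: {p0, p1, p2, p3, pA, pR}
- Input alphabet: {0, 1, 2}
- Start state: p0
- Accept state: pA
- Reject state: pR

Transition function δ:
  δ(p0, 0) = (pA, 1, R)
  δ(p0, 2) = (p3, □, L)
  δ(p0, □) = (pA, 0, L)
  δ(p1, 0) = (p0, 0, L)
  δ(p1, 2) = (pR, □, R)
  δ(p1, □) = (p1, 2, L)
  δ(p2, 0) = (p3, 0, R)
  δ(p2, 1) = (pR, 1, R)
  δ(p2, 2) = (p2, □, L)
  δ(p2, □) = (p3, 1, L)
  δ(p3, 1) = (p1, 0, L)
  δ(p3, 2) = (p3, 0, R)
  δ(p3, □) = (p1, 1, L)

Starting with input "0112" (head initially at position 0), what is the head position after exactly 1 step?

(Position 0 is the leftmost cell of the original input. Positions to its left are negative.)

Execution trace (head position shown):
Step 0: [p0]0112  (head at position 0)
Step 1: move right → 1[pA]112  (head at position 1)

After 1 step, the head is at position 1.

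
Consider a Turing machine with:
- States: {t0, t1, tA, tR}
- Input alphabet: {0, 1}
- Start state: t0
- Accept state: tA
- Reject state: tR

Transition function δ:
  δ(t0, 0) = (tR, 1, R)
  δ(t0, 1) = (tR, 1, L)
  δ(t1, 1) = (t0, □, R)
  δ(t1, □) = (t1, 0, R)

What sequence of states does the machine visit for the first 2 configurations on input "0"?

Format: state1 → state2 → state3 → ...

Execution trace:
Initial: [t0]0
Step 1: δ(t0, 0) = (tR, 1, R) → 1[tR]□

The machine reaches the reject state tR and halts.

State sequence: t0 → tR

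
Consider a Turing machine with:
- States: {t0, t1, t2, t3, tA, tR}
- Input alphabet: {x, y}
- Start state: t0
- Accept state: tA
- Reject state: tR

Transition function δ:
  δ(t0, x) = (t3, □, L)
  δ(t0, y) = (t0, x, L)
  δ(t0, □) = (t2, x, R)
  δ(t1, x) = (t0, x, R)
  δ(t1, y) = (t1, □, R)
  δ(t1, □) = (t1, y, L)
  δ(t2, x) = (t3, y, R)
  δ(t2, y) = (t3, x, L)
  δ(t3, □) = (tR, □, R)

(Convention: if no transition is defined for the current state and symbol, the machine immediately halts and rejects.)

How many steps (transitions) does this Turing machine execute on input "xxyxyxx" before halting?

Execution trace:
Initial: [t0]xxyxyxx
Step 1: δ(t0, x) = (t3, □, L) → [t3]□□xyxyxx
Step 2: δ(t3, □) = (tR, □, R) → □[tR]□xyxyxx

The machine reaches the reject state tR and halts.

The machine executed 2 steps before halting.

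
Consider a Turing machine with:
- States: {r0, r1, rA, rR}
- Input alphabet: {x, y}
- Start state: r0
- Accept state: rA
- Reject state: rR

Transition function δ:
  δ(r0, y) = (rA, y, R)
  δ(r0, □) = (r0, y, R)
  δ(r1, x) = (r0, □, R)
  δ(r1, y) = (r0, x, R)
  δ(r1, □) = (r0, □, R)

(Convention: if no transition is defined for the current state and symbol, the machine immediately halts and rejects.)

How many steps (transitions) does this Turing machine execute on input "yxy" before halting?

Execution trace:
Initial: [r0]yxy
Step 1: δ(r0, y) = (rA, y, R) → y[rA]xy

The machine reaches the accept state rA and halts.

The machine executed 1 step before halting.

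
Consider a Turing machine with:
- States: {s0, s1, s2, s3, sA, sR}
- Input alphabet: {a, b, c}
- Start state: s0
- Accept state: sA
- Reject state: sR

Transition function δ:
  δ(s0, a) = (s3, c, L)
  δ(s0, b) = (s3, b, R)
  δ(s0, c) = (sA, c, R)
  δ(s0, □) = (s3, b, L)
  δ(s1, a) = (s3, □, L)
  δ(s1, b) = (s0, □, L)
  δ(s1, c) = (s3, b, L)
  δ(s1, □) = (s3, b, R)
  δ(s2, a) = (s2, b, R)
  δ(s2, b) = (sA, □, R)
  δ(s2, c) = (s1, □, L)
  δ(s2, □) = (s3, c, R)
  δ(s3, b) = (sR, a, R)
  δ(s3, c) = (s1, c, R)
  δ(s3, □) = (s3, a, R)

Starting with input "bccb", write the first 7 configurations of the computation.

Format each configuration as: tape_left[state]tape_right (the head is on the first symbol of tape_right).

Transitions applied:
Step 1: δ(s0, b) = (s3, b, R)
Step 2: δ(s3, c) = (s1, c, R)
Step 3: δ(s1, c) = (s3, b, L)
Step 4: δ(s3, c) = (s1, c, R)
Step 5: δ(s1, b) = (s0, □, L)
Step 6: δ(s0, c) = (sA, c, R)

The first 7 configurations are:
[s0]bccb ⊢ b[s3]ccb ⊢ bc[s1]cb ⊢ b[s3]cbb ⊢ bc[s1]bb ⊢ b[s0]c□b ⊢ bc[sA]□b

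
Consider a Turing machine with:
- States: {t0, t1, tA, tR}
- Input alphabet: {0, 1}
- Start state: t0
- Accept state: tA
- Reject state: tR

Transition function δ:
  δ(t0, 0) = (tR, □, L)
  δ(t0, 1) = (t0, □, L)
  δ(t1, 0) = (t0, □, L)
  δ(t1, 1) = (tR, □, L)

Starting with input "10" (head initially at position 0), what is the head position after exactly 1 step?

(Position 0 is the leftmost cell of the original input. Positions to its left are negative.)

Execution trace (head position shown):
Step 0: [t0]10  (head at position 0)
Step 1: move left → [t0]□□0  (head at position -1)

After 1 step, the head is at position -1.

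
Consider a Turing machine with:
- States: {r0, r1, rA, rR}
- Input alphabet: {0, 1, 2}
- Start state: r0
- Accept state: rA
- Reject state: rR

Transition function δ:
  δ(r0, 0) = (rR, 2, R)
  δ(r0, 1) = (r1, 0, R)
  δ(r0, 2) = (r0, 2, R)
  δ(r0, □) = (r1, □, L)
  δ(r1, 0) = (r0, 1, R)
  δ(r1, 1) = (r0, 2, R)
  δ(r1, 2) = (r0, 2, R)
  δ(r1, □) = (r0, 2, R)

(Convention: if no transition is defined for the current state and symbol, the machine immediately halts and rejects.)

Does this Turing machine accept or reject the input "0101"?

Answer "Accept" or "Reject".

Execution trace:
Initial: [r0]0101
Step 1: δ(r0, 0) = (rR, 2, R) → 2[rR]101

The machine reaches the reject state rR and halts.

Answer: Reject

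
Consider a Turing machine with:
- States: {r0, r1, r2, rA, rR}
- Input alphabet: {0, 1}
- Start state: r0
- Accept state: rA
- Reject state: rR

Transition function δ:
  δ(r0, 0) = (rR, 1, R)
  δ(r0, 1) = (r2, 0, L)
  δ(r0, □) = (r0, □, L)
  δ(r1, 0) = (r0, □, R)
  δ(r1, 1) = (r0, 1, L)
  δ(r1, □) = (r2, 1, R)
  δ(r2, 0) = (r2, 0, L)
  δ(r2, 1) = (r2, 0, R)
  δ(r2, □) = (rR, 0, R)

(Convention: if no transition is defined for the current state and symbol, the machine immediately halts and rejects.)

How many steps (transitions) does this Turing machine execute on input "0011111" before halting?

Execution trace:
Initial: [r0]0011111
Step 1: δ(r0, 0) = (rR, 1, R) → 1[rR]011111

The machine reaches the reject state rR and halts.

The machine executed 1 step before halting.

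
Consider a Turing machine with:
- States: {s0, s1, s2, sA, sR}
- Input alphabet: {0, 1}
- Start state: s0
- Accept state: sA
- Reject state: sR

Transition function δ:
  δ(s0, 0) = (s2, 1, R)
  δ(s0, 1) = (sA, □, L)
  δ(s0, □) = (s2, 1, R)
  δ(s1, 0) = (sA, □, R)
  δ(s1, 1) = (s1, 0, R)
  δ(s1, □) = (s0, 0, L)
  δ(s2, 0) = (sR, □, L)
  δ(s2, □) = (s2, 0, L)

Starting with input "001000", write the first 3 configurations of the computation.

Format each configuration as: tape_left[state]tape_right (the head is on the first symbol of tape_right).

Transitions applied:
Step 1: δ(s0, 0) = (s2, 1, R)
Step 2: δ(s2, 0) = (sR, □, L)

The first 3 configurations are:
[s0]001000 ⊢ 1[s2]01000 ⊢ [sR]1□1000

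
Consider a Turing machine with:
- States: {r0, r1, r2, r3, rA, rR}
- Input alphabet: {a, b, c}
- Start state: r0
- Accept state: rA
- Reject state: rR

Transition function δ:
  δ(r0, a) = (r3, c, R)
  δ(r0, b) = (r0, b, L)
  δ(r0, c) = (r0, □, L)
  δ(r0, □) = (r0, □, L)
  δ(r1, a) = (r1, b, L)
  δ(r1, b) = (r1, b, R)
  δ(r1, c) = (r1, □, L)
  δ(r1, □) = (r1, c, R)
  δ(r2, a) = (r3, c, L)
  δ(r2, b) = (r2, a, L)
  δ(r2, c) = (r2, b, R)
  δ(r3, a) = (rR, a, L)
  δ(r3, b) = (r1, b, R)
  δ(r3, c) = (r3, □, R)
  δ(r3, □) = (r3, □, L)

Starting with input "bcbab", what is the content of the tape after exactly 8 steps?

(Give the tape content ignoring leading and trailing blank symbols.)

Execution trace:
Initial: [r0]bcbab
Step 1: δ(r0, b) = (r0, b, L) → [r0]□bcbab
Step 2: δ(r0, □) = (r0, □, L) → [r0]□□bcbab
Step 3: δ(r0, □) = (r0, □, L) → [r0]□□□bcbab
Step 4: δ(r0, □) = (r0, □, L) → [r0]□□□□bcbab
Step 5: δ(r0, □) = (r0, □, L) → [r0]□□□□□bcbab
Step 6: δ(r0, □) = (r0, □, L) → [r0]□□□□□□bcbab
Step 7: δ(r0, □) = (r0, □, L) → [r0]□□□□□□□bcbab
Step 8: δ(r0, □) = (r0, □, L) → [r0]□□□□□□□□bcbab

After 8 steps, the tape (ignoring leading/trailing blanks) is: bcbab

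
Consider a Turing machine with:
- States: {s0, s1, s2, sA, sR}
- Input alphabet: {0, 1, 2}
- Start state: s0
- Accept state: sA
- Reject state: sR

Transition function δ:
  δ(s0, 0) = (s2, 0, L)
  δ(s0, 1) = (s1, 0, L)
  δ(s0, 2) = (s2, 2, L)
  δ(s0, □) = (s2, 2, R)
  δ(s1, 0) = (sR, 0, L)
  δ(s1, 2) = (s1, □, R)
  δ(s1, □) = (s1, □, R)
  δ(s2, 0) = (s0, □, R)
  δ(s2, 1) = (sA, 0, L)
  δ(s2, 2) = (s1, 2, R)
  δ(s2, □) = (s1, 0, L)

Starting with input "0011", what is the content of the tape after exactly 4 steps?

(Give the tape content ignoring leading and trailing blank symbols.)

Execution trace:
Initial: [s0]0011
Step 1: δ(s0, 0) = (s2, 0, L) → [s2]□0011
Step 2: δ(s2, □) = (s1, 0, L) → [s1]□00011
Step 3: δ(s1, □) = (s1, □, R) → □[s1]00011
Step 4: δ(s1, 0) = (sR, 0, L) → [sR]□00011

The machine reaches the reject state sR and halts.

After 4 steps, the tape (ignoring leading/trailing blanks) is: 00011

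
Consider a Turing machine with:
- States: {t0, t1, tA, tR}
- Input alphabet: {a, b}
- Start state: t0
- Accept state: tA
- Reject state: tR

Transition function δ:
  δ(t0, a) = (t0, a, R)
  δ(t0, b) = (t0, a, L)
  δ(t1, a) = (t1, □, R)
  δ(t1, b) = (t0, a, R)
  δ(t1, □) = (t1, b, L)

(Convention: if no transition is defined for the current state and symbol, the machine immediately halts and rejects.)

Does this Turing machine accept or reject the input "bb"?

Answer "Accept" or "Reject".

Execution trace:
Initial: [t0]bb
Step 1: δ(t0, b) = (t0, a, L) → [t0]□ab

No transition is defined for δ(t0, □). By convention the machine halts and rejects.

Answer: Reject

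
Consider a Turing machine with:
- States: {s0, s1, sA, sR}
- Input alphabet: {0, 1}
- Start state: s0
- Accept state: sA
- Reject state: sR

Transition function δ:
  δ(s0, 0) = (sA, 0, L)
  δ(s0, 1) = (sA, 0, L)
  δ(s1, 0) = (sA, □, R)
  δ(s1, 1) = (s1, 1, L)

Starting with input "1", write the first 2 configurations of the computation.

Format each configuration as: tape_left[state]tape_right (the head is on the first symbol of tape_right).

Transitions applied:
Step 1: δ(s0, 1) = (sA, 0, L)

The first 2 configurations are:
[s0]1 ⊢ [sA]□0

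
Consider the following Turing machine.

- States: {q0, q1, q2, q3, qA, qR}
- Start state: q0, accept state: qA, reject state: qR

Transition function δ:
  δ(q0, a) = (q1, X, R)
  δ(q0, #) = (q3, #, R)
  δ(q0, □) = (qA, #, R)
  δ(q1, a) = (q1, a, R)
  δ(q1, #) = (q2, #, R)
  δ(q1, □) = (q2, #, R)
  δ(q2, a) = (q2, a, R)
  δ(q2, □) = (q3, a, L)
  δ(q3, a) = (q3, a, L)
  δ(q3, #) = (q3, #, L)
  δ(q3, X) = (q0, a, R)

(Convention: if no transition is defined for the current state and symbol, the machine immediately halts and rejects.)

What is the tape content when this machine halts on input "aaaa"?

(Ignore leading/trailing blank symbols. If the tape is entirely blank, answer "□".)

Execution trace:
Initial: [q0]aaaa
Step 1: δ(q0, a) = (q1, X, R) → X[q1]aaa
Step 2: δ(q1, a) = (q1, a, R) → Xa[q1]aa
Step 3: δ(q1, a) = (q1, a, R) → Xaa[q1]a
Step 4: δ(q1, a) = (q1, a, R) → Xaaa[q1]□
Step 5: δ(q1, □) = (q2, #, R) → Xaaa#[q2]□
Step 6: δ(q2, □) = (q3, a, L) → Xaaa[q3]#a
Step 7: δ(q3, #) = (q3, #, L) → Xaa[q3]a#a
Step 8: δ(q3, a) = (q3, a, L) → Xa[q3]aa#a
Step 9: δ(q3, a) = (q3, a, L) → X[q3]aaa#a
Step 10: δ(q3, a) = (q3, a, L) → [q3]Xaaa#a
Step 11: δ(q3, X) = (q0, a, R) → a[q0]aaa#a
Step 12: δ(q0, a) = (q1, X, R) → aX[q1]aa#a
Step 13: δ(q1, a) = (q1, a, R) → aXa[q1]a#a
Step 14: δ(q1, a) = (q1, a, R) → aXaa[q1]#a
Step 15: δ(q1, #) = (q2, #, R) → aXaa#[q2]a
Step 16: δ(q2, a) = (q2, a, R) → aXaa#a[q2]□
Step 17: δ(q2, □) = (q3, a, L) → aXaa#[q3]aa
Step 18: δ(q3, a) = (q3, a, L) → aXaa[q3]#aa
Step 19: δ(q3, #) = (q3, #, L) → aXa[q3]a#aa
Step 20: δ(q3, a) = (q3, a, L) → aX[q3]aa#aa
Step 21: δ(q3, a) = (q3, a, L) → a[q3]Xaa#aa
Step 22: δ(q3, X) = (q0, a, R) → aa[q0]aa#aa
Step 23: δ(q0, a) = (q1, X, R) → aaX[q1]a#aa
Step 24: δ(q1, a) = (q1, a, R) → aaXa[q1]#aa
Step 25: δ(q1, #) = (q2, #, R) → aaXa#[q2]aa
Step 26: δ(q2, a) = (q2, a, R) → aaXa#a[q2]a
Step 27: δ(q2, a) = (q2, a, R) → aaXa#aa[q2]□
Step 28: δ(q2, □) = (q3, a, L) → aaXa#a[q3]aa
Step 29: δ(q3, a) = (q3, a, L) → aaXa#[q3]aaa
Step 30: δ(q3, a) = (q3, a, L) → aaXa[q3]#aaa
Step 31: δ(q3, #) = (q3, #, L) → aaX[q3]a#aaa
Step 32: δ(q3, a) = (q3, a, L) → aa[q3]Xa#aaa
Step 33: δ(q3, X) = (q0, a, R) → aaa[q0]a#aaa
Step 34: δ(q0, a) = (q1, X, R) → aaaX[q1]#aaa
Step 35: δ(q1, #) = (q2, #, R) → aaaX#[q2]aaa
Step 36: δ(q2, a) = (q2, a, R) → aaaX#a[q2]aa
Step 37: δ(q2, a) = (q2, a, R) → aaaX#aa[q2]a
Step 38: δ(q2, a) = (q2, a, R) → aaaX#aaa[q2]□
Step 39: δ(q2, □) = (q3, a, L) → aaaX#aa[q3]aa
Step 40: δ(q3, a) = (q3, a, L) → aaaX#a[q3]aaa
Step 41: δ(q3, a) = (q3, a, L) → aaaX#[q3]aaaa
Step 42: δ(q3, a) = (q3, a, L) → aaaX[q3]#aaaa
Step 43: δ(q3, #) = (q3, #, L) → aaa[q3]X#aaaa
Step 44: δ(q3, X) = (q0, a, R) → aaaa[q0]#aaaa
Step 45: δ(q0, #) = (q3, #, R) → aaaa#[q3]aaaa
Step 46: δ(q3, a) = (q3, a, L) → aaaa[q3]#aaaa
Step 47: δ(q3, #) = (q3, #, L) → aaa[q3]a#aaaa
Step 48: δ(q3, a) = (q3, a, L) → aa[q3]aa#aaaa
Step 49: δ(q3, a) = (q3, a, L) → a[q3]aaa#aaaa
Step 50: δ(q3, a) = (q3, a, L) → [q3]aaaa#aaaa
Step 51: δ(q3, a) = (q3, a, L) → [q3]□aaaa#aaaa

No transition is defined for δ(q3, □). By convention the machine halts and rejects.

Final tape (ignoring leading/trailing blanks): aaaa#aaaa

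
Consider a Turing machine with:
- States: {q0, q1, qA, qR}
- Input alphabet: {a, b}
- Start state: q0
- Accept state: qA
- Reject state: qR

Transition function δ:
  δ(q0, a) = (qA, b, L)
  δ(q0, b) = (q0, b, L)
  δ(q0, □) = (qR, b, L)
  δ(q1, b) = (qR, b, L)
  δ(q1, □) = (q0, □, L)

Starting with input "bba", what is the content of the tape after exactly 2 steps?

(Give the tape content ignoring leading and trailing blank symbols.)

Execution trace:
Initial: [q0]bba
Step 1: δ(q0, b) = (q0, b, L) → [q0]□bba
Step 2: δ(q0, □) = (qR, b, L) → [qR]□bbba

The machine reaches the reject state qR and halts.

After 2 steps, the tape (ignoring leading/trailing blanks) is: bbba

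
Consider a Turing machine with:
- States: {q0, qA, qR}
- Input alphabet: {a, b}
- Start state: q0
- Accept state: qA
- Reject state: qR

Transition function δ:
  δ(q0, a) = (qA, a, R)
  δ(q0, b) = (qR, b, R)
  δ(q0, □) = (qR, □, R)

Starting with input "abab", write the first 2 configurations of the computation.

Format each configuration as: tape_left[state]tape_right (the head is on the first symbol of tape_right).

Transitions applied:
Step 1: δ(q0, a) = (qA, a, R)

The first 2 configurations are:
[q0]abab ⊢ a[qA]bab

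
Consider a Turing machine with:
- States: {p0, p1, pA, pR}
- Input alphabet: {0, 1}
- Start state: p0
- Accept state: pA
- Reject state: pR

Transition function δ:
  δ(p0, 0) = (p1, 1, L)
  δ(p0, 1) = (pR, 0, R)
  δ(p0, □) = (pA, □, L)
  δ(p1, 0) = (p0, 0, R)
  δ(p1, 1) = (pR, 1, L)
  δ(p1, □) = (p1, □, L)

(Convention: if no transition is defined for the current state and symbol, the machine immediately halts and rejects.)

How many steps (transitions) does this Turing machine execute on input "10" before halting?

Execution trace:
Initial: [p0]10
Step 1: δ(p0, 1) = (pR, 0, R) → 0[pR]0

The machine reaches the reject state pR and halts.

The machine executed 1 step before halting.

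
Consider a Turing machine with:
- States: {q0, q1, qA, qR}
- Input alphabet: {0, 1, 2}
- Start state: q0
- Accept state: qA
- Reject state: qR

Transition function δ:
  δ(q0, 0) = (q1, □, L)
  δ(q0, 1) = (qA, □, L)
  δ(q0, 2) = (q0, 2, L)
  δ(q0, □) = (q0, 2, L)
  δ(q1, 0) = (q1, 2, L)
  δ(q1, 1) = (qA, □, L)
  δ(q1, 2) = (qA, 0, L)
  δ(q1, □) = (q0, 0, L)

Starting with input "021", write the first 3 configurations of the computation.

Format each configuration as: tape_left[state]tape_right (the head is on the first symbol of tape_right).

Transitions applied:
Step 1: δ(q0, 0) = (q1, □, L)
Step 2: δ(q1, □) = (q0, 0, L)

The first 3 configurations are:
[q0]021 ⊢ [q1]□□21 ⊢ [q0]□0□21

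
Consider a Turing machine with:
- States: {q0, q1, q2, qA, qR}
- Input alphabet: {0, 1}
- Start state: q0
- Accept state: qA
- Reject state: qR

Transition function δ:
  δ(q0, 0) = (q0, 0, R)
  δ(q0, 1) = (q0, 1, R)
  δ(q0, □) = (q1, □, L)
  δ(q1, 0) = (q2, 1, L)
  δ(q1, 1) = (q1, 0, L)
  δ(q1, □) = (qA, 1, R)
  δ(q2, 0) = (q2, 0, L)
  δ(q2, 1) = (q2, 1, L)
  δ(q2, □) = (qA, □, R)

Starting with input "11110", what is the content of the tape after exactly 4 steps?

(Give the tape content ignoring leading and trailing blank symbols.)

Execution trace:
Initial: [q0]11110
Step 1: δ(q0, 1) = (q0, 1, R) → 1[q0]1110
Step 2: δ(q0, 1) = (q0, 1, R) → 11[q0]110
Step 3: δ(q0, 1) = (q0, 1, R) → 111[q0]10
Step 4: δ(q0, 1) = (q0, 1, R) → 1111[q0]0

After 4 steps, the tape (ignoring leading/trailing blanks) is: 11110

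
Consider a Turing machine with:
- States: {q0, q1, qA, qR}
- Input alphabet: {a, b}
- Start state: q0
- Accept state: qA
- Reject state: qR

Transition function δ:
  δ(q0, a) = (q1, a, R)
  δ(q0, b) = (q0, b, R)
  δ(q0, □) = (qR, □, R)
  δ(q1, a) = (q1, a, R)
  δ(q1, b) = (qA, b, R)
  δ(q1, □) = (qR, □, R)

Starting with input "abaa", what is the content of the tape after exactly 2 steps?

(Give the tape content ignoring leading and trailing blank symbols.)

Execution trace:
Initial: [q0]abaa
Step 1: δ(q0, a) = (q1, a, R) → a[q1]baa
Step 2: δ(q1, b) = (qA, b, R) → ab[qA]aa

The machine reaches the accept state qA and halts.

After 2 steps, the tape (ignoring leading/trailing blanks) is: abaa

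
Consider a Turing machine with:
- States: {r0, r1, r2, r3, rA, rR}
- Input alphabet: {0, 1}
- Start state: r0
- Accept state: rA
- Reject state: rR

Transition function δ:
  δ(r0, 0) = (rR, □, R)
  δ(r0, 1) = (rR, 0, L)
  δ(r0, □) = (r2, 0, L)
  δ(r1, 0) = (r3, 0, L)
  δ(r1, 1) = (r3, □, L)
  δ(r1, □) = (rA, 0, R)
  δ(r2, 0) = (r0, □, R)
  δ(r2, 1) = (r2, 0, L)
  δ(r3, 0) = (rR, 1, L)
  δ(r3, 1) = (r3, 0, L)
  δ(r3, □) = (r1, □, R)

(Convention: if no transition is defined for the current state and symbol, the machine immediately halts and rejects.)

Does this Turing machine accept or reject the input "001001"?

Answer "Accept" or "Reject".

Execution trace:
Initial: [r0]001001
Step 1: δ(r0, 0) = (rR, □, R) → □[rR]01001

The machine reaches the reject state rR and halts.

Answer: Reject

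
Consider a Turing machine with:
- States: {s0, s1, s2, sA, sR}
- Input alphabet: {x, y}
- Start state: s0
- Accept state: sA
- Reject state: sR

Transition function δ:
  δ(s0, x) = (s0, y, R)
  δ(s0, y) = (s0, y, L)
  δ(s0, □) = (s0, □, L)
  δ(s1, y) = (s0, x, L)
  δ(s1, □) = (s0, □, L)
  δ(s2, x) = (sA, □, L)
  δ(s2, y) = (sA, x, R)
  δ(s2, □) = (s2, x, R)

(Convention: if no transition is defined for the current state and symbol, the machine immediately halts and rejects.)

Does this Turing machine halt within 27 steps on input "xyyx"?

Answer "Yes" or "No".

Execution trace:
Initial: [s0]xyyx
Step 1: δ(s0, x) = (s0, y, R) → y[s0]yyx
Step 2: δ(s0, y) = (s0, y, L) → [s0]yyyx
Step 3: δ(s0, y) = (s0, y, L) → [s0]□yyyx
Step 4: δ(s0, □) = (s0, □, L) → [s0]□□yyyx
Step 5: δ(s0, □) = (s0, □, L) → [s0]□□□yyyx
Step 6: δ(s0, □) = (s0, □, L) → [s0]□□□□yyyx
Step 7: δ(s0, □) = (s0, □, L) → [s0]□□□□□yyyx
Step 8: δ(s0, □) = (s0, □, L) → [s0]□□□□□□yyyx
Step 9: δ(s0, □) = (s0, □, L) → [s0]□□□□□□□yyyx
Step 10: δ(s0, □) = (s0, □, L) → [s0]□□□□□□□□yyyx
Step 11: δ(s0, □) = (s0, □, L) → [s0]□□□□□□□□□yyyx
Step 12: δ(s0, □) = (s0, □, L) → [s0]□□□□□□□□□□yyyx
Step 13: δ(s0, □) = (s0, □, L) → [s0]□□□□□□□□□□□yyyx
Step 14: δ(s0, □) = (s0, □, L) → [s0]□□□□□□□□□□□□yyyx
Step 15: δ(s0, □) = (s0, □, L) → [s0]□□□□□□□□□□□□□yyyx
Step 16: δ(s0, □) = (s0, □, L) → [s0]□□□□□□□□□□□□□□yyyx
Step 17: δ(s0, □) = (s0, □, L) → [s0]□□□□□□□□□□□□□□□yyyx
Step 18: δ(s0, □) = (s0, □, L) → [s0]□□□□□□□□□□□□□□□□yyyx
Step 19: δ(s0, □) = (s0, □, L) → [s0]□□□□□□□□□□□□□□□□□yyyx
Step 20: δ(s0, □) = (s0, □, L) → [s0]□□□□□□□□□□□□□□□□□□yyyx
Step 21: δ(s0, □) = (s0, □, L) → [s0]□□□□□□□□□□□□□□□□□□□yyyx
Step 22: δ(s0, □) = (s0, □, L) → [s0]□□□□□□□□□□□□□□□□□□□□yyyx
Step 23: δ(s0, □) = (s0, □, L) → [s0]□□□□□□□□□□□□□□□□□□□□□yyyx
Step 24: δ(s0, □) = (s0, □, L) → [s0]□□□□□□□□□□□□□□□□□□□□□□yyyx
Step 25: δ(s0, □) = (s0, □, L) → [s0]□□□□□□□□□□□□□□□□□□□□□□□yyyx
Step 26: δ(s0, □) = (s0, □, L) → [s0]□□□□□□□□□□□□□□□□□□□□□□□□yyyx
Step 27: δ(s0, □) = (s0, □, L) → [s0]□□□□□□□□□□□□□□□□□□□□□□□□□yyyx

The machine has not reached a halting state after 27 steps.
The machine did not halt within the 27-step bound.

Answer: No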